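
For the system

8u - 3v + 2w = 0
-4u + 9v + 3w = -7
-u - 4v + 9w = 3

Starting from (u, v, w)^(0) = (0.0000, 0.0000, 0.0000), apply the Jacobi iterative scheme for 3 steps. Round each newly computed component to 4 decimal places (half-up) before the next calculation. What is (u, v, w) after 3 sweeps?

(-0.3302, -0.9403, -0.1034)

Iteration 1:
  u = (0 - (-3)·0.0000 - (2)·0.0000) / (8) = 0.0000
  v = (-7 - (-4)·0.0000 - (3)·0.0000) / (9) = -0.7778
  w = (3 - (-1)·0.0000 - (-4)·0.0000) / (9) = 0.3333
Iteration 2:
  u = (0 - (-3)·-0.7778 - (2)·0.3333) / (8) = -0.3750
  v = (-7 - (-4)·0.0000 - (3)·0.3333) / (9) = -0.8889
  w = (3 - (-1)·0.0000 - (-4)·-0.7778) / (9) = -0.0124
Iteration 3:
  u = (0 - (-3)·-0.8889 - (2)·-0.0124) / (8) = -0.3302
  v = (-7 - (-4)·-0.3750 - (3)·-0.0124) / (9) = -0.9403
  w = (3 - (-1)·-0.3750 - (-4)·-0.8889) / (9) = -0.1034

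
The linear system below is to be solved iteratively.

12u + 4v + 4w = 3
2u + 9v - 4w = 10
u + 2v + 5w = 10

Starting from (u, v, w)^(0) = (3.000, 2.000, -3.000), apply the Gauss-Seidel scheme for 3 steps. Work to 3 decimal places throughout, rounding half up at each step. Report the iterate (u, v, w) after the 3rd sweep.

Iteration 1:
  u = (3 - (4)·2.000 - (4)·-3.000) / (12) = 0.583
  v = (10 - (2)·0.583 - (-4)·-3.000) / (9) = -0.352
  w = (10 - (1)·0.583 - (2)·-0.352) / (5) = 2.024
Iteration 2:
  u = (3 - (4)·-0.352 - (4)·2.024) / (12) = -0.307
  v = (10 - (2)·-0.307 - (-4)·2.024) / (9) = 2.079
  w = (10 - (1)·-0.307 - (2)·2.079) / (5) = 1.230
Iteration 3:
  u = (3 - (4)·2.079 - (4)·1.230) / (12) = -0.853
  v = (10 - (2)·-0.853 - (-4)·1.230) / (9) = 1.847
  w = (10 - (1)·-0.853 - (2)·1.847) / (5) = 1.432

(-0.853, 1.847, 1.432)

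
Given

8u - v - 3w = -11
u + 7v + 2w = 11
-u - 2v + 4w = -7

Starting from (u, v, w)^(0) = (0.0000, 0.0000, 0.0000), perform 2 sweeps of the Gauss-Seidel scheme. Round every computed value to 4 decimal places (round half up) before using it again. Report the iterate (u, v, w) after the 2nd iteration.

Iteration 1:
  u = (-11 - (-1)·0.0000 - (-3)·0.0000) / (8) = -1.3750
  v = (11 - (1)·-1.3750 - (2)·0.0000) / (7) = 1.7679
  w = (-7 - (-1)·-1.3750 - (-2)·1.7679) / (4) = -1.2098
Iteration 2:
  u = (-11 - (-1)·1.7679 - (-3)·-1.2098) / (8) = -1.6077
  v = (11 - (1)·-1.6077 - (2)·-1.2098) / (7) = 2.1468
  w = (-7 - (-1)·-1.6077 - (-2)·2.1468) / (4) = -1.0785

(-1.6077, 2.1468, -1.0785)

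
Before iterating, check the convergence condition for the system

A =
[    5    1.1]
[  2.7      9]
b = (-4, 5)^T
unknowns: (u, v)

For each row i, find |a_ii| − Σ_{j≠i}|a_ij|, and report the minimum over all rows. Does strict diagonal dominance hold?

row 1: |5| − (1.1) = 3.9
row 2: |9| − (2.7) = 6.3
minimum over rows = 3.9 → strictly diagonally dominant (convergence guaranteed)

3.9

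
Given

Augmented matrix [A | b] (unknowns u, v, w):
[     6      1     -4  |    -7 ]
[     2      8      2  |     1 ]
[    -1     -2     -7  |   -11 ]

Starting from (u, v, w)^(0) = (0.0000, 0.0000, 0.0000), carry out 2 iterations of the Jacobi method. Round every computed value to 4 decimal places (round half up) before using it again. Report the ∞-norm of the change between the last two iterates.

1.0268

Iteration 1:
  u = (-7 - (1)·0.0000 - (-4)·0.0000) / (6) = -1.1667
  v = (1 - (2)·0.0000 - (2)·0.0000) / (8) = 0.1250
  w = (-11 - (-1)·0.0000 - (-2)·0.0000) / (-7) = 1.5714
Iteration 2:
  u = (-7 - (1)·0.1250 - (-4)·1.5714) / (6) = -0.1399
  v = (1 - (2)·-1.1667 - (2)·1.5714) / (8) = 0.0238
  w = (-11 - (-1)·-1.1667 - (-2)·0.1250) / (-7) = 1.7024
Change: (1.0268, -0.1012, 0.1310) → max |·| = 1.0268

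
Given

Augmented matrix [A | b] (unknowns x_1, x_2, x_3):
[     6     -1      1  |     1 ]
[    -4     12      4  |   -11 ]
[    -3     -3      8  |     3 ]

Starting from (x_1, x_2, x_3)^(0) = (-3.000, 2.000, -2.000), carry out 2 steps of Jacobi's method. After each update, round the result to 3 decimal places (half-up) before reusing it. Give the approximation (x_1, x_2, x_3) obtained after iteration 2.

Iteration 1:
  x_1 = (1 - (-1)·2.000 - (1)·-2.000) / (6) = 0.833
  x_2 = (-11 - (-4)·-3.000 - (4)·-2.000) / (12) = -1.250
  x_3 = (3 - (-3)·-3.000 - (-3)·2.000) / (8) = 0.000
Iteration 2:
  x_1 = (1 - (-1)·-1.250 - (1)·0.000) / (6) = -0.042
  x_2 = (-11 - (-4)·0.833 - (4)·0.000) / (12) = -0.639
  x_3 = (3 - (-3)·0.833 - (-3)·-1.250) / (8) = 0.219

(-0.042, -0.639, 0.219)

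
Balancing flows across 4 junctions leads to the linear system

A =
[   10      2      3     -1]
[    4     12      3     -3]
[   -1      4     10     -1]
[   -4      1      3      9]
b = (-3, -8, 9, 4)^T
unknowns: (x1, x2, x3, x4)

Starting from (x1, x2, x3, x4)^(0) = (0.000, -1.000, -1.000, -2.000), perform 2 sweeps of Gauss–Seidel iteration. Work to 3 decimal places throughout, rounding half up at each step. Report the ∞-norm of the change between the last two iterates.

0.418

Iteration 1:
  x1 = (-3 - (2)·-1.000 - (3)·-1.000 - (-1)·-2.000) / (10) = 0.000
  x2 = (-8 - (4)·0.000 - (3)·-1.000 - (-3)·-2.000) / (12) = -0.917
  x3 = (9 - (-1)·0.000 - (4)·-0.917 - (-1)·-2.000) / (10) = 1.067
  x4 = (4 - (-4)·0.000 - (1)·-0.917 - (3)·1.067) / (9) = 0.191
Iteration 2:
  x1 = (-3 - (2)·-0.917 - (3)·1.067 - (-1)·0.191) / (10) = -0.418
  x2 = (-8 - (4)·-0.418 - (3)·1.067 - (-3)·0.191) / (12) = -0.746
  x3 = (9 - (-1)·-0.418 - (4)·-0.746 - (-1)·0.191) / (10) = 1.176
  x4 = (4 - (-4)·-0.418 - (1)·-0.746 - (3)·1.176) / (9) = -0.050
Change: (-0.418, 0.171, 0.109, -0.241) → max |·| = 0.418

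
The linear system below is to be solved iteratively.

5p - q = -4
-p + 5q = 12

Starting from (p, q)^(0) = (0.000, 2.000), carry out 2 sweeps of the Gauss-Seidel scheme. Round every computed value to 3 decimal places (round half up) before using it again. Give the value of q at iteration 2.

2.333

Iteration 1:
  p = (-4 - (-1)·2.000) / (5) = -0.400
  q = (12 - (-1)·-0.400) / (5) = 2.320
Iteration 2:
  p = (-4 - (-1)·2.320) / (5) = -0.336
  q = (12 - (-1)·-0.336) / (5) = 2.333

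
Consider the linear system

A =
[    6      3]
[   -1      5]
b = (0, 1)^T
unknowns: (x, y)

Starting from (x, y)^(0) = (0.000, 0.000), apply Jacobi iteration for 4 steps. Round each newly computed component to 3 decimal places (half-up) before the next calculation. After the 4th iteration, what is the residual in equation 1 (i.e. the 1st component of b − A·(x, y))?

Iteration 1:
  x = (0 - (3)·0.000) / (6) = 0.000
  y = (1 - (-1)·0.000) / (5) = 0.200
Iteration 2:
  x = (0 - (3)·0.200) / (6) = -0.100
  y = (1 - (-1)·0.000) / (5) = 0.200
Iteration 3:
  x = (0 - (3)·0.200) / (6) = -0.100
  y = (1 - (-1)·-0.100) / (5) = 0.180
Iteration 4:
  x = (0 - (3)·0.180) / (6) = -0.090
  y = (1 - (-1)·-0.100) / (5) = 0.180
Residual b − A·x = (0.000, 0.010)

0.000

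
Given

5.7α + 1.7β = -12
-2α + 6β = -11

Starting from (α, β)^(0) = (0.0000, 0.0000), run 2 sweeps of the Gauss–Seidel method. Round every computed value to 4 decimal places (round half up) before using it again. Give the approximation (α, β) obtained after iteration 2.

(-1.3492, -2.2831)

Iteration 1:
  α = (-12 - (1.7)·0.0000) / (5.7) = -2.1053
  β = (-11 - (-2)·-2.1053) / (6) = -2.5351
Iteration 2:
  α = (-12 - (1.7)·-2.5351) / (5.7) = -1.3492
  β = (-11 - (-2)·-1.3492) / (6) = -2.2831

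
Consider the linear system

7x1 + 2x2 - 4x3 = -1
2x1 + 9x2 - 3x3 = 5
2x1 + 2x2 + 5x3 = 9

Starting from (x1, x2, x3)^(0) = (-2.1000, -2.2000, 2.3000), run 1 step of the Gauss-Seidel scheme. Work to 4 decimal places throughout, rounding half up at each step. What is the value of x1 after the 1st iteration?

Iteration 1:
  x1 = (-1 - (2)·-2.2000 - (-4)·2.3000) / (7) = 1.8000
  x2 = (5 - (2)·1.8000 - (-3)·2.3000) / (9) = 0.9222
  x3 = (9 - (2)·1.8000 - (2)·0.9222) / (5) = 0.7111

1.8000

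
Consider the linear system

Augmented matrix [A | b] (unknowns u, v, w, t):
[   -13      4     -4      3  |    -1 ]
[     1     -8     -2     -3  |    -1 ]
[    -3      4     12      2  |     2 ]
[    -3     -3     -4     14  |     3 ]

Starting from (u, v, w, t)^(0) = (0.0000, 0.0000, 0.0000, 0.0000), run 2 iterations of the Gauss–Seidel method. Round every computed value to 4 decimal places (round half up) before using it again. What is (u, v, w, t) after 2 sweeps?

(0.1442, -0.0047, 0.1543, 0.2883)

Iteration 1:
  u = (-1 - (4)·0.0000 - (-4)·0.0000 - (3)·0.0000) / (-13) = 0.0769
  v = (-1 - (1)·0.0769 - (-2)·0.0000 - (-3)·0.0000) / (-8) = 0.1346
  w = (2 - (-3)·0.0769 - (4)·0.1346 - (2)·0.0000) / (12) = 0.1410
  t = (3 - (-3)·0.0769 - (-3)·0.1346 - (-4)·0.1410) / (14) = 0.2999
Iteration 2:
  u = (-1 - (4)·0.1346 - (-4)·0.1410 - (3)·0.2999) / (-13) = 0.1442
  v = (-1 - (1)·0.1442 - (-2)·0.1410 - (-3)·0.2999) / (-8) = -0.0047
  w = (2 - (-3)·0.1442 - (4)·-0.0047 - (2)·0.2999) / (12) = 0.1543
  t = (3 - (-3)·0.1442 - (-3)·-0.0047 - (-4)·0.1543) / (14) = 0.2883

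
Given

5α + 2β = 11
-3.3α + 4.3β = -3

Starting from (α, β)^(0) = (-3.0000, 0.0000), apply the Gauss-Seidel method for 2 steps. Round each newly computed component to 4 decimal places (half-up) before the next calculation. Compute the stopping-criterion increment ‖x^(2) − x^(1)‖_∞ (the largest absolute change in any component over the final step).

0.3963

Iteration 1:
  α = (11 - (2)·0.0000) / (5) = 2.2000
  β = (-3 - (-3.3)·2.2000) / (4.3) = 0.9907
Iteration 2:
  α = (11 - (2)·0.9907) / (5) = 1.8037
  β = (-3 - (-3.3)·1.8037) / (4.3) = 0.6866
Change: (-0.3963, -0.3041) → max |·| = 0.3963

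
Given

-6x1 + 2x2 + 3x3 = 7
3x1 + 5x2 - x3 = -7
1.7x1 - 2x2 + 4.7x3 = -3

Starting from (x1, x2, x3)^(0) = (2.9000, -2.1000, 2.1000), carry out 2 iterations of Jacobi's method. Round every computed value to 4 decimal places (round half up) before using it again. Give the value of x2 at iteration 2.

-1.4262

Iteration 1:
  x1 = (7 - (2)·-2.1000 - (3)·2.1000) / (-6) = -0.8167
  x2 = (-7 - (3)·2.9000 - (-1)·2.1000) / (5) = -2.7200
  x3 = (-3 - (1.7)·2.9000 - (-2)·-2.1000) / (4.7) = -2.5809
Iteration 2:
  x1 = (7 - (2)·-2.7200 - (3)·-2.5809) / (-6) = -3.3638
  x2 = (-7 - (3)·-0.8167 - (-1)·-2.5809) / (5) = -1.4262
  x3 = (-3 - (1.7)·-0.8167 - (-2)·-2.7200) / (4.7) = -1.5003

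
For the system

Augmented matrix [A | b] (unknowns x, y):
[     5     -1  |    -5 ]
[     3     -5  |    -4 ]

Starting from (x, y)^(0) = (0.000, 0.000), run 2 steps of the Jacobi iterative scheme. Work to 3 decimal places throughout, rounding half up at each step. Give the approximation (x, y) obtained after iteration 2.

Iteration 1:
  x = (-5 - (-1)·0.000) / (5) = -1.000
  y = (-4 - (3)·0.000) / (-5) = 0.800
Iteration 2:
  x = (-5 - (-1)·0.800) / (5) = -0.840
  y = (-4 - (3)·-1.000) / (-5) = 0.200

(-0.840, 0.200)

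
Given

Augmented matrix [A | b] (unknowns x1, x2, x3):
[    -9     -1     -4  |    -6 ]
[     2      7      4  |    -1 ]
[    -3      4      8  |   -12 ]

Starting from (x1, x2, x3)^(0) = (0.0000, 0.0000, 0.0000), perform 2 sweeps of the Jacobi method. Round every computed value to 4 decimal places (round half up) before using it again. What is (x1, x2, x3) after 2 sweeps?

Iteration 1:
  x1 = (-6 - (-1)·0.0000 - (-4)·0.0000) / (-9) = 0.6667
  x2 = (-1 - (2)·0.0000 - (4)·0.0000) / (7) = -0.1429
  x3 = (-12 - (-3)·0.0000 - (4)·0.0000) / (8) = -1.5000
Iteration 2:
  x1 = (-6 - (-1)·-0.1429 - (-4)·-1.5000) / (-9) = 1.3492
  x2 = (-1 - (2)·0.6667 - (4)·-1.5000) / (7) = 0.5238
  x3 = (-12 - (-3)·0.6667 - (4)·-0.1429) / (8) = -1.1785

(1.3492, 0.5238, -1.1785)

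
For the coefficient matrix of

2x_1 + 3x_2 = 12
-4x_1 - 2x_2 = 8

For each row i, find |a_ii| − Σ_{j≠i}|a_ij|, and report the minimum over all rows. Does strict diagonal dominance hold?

-2

row 1: |2| − (3) = -1
row 2: |-2| − (4) = -2
minimum over rows = -2 → not strictly diagonally dominant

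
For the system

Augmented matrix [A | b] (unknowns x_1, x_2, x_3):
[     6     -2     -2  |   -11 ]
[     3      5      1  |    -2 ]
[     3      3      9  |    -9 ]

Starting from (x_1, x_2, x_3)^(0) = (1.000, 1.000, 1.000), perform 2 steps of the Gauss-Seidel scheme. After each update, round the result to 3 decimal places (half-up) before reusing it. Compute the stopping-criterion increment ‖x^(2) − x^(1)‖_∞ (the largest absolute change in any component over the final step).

0.848

Iteration 1:
  x_1 = (-11 - (-2)·1.000 - (-2)·1.000) / (6) = -1.167
  x_2 = (-2 - (3)·-1.167 - (1)·1.000) / (5) = 0.100
  x_3 = (-9 - (3)·-1.167 - (3)·0.100) / (9) = -0.644
Iteration 2:
  x_1 = (-11 - (-2)·0.100 - (-2)·-0.644) / (6) = -2.015
  x_2 = (-2 - (3)·-2.015 - (1)·-0.644) / (5) = 0.938
  x_3 = (-9 - (3)·-2.015 - (3)·0.938) / (9) = -0.641
Change: (-0.848, 0.838, 0.003) → max |·| = 0.848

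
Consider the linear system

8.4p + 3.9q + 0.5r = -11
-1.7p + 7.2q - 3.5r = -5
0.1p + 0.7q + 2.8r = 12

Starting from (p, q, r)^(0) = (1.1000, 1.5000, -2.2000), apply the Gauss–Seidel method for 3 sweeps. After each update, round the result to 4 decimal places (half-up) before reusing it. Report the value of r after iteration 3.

Iteration 1:
  p = (-11 - (3.9)·1.5000 - (0.5)·-2.2000) / (8.4) = -1.8750
  q = (-5 - (-1.7)·-1.8750 - (-3.5)·-2.2000) / (7.2) = -2.2066
  r = (12 - (0.1)·-1.8750 - (0.7)·-2.2066) / (2.8) = 4.9043
Iteration 2:
  p = (-11 - (3.9)·-2.2066 - (0.5)·4.9043) / (8.4) = -0.5770
  q = (-5 - (-1.7)·-0.5770 - (-3.5)·4.9043) / (7.2) = 1.5534
  r = (12 - (0.1)·-0.5770 - (0.7)·1.5534) / (2.8) = 3.9180
Iteration 3:
  p = (-11 - (3.9)·1.5534 - (0.5)·3.9180) / (8.4) = -2.2640
  q = (-5 - (-1.7)·-2.2640 - (-3.5)·3.9180) / (7.2) = 0.6756
  r = (12 - (0.1)·-2.2640 - (0.7)·0.6756) / (2.8) = 4.1977

4.1977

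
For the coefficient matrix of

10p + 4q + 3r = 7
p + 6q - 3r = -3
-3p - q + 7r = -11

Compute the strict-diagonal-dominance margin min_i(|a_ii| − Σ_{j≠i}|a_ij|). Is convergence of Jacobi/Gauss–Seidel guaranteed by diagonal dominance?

2

row 1: |10| − (4+3) = 3
row 2: |6| − (1+3) = 2
row 3: |7| − (3+1) = 3
minimum over rows = 2 → strictly diagonally dominant (convergence guaranteed)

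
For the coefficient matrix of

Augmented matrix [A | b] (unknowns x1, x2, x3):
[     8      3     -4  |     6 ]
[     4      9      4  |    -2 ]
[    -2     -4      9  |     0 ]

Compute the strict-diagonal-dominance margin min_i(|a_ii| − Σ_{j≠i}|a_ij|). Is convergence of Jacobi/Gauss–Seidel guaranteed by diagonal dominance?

row 1: |8| − (3+4) = 1
row 2: |9| − (4+4) = 1
row 3: |9| − (2+4) = 3
minimum over rows = 1 → strictly diagonally dominant (convergence guaranteed)

1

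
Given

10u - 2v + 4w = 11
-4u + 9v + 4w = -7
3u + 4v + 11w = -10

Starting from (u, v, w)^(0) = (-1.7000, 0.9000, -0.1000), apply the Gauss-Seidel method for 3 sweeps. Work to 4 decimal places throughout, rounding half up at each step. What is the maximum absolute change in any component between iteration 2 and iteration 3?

0.2336

Iteration 1:
  u = (11 - (-2)·0.9000 - (4)·-0.1000) / (10) = 1.3200
  v = (-7 - (-4)·1.3200 - (4)·-0.1000) / (9) = -0.1467
  w = (-10 - (3)·1.3200 - (4)·-0.1467) / (11) = -1.2157
Iteration 2:
  u = (11 - (-2)·-0.1467 - (4)·-1.2157) / (10) = 1.5569
  v = (-7 - (-4)·1.5569 - (4)·-1.2157) / (9) = 0.4545
  w = (-10 - (3)·1.5569 - (4)·0.4545) / (11) = -1.4990
Iteration 3:
  u = (11 - (-2)·0.4545 - (4)·-1.4990) / (10) = 1.7905
  v = (-7 - (-4)·1.7905 - (4)·-1.4990) / (9) = 0.6842
  w = (-10 - (3)·1.7905 - (4)·0.6842) / (11) = -1.6462
Change: (0.2336, 0.2297, -0.1472) → max |·| = 0.2336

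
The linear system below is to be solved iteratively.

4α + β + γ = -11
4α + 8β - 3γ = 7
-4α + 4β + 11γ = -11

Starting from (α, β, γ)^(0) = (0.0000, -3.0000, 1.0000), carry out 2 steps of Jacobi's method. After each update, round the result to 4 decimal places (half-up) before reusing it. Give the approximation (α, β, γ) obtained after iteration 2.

(-3.0852, 2.0341, -2.2727)

Iteration 1:
  α = (-11 - (1)·-3.0000 - (1)·1.0000) / (4) = -2.2500
  β = (7 - (4)·0.0000 - (-3)·1.0000) / (8) = 1.2500
  γ = (-11 - (-4)·0.0000 - (4)·-3.0000) / (11) = 0.0909
Iteration 2:
  α = (-11 - (1)·1.2500 - (1)·0.0909) / (4) = -3.0852
  β = (7 - (4)·-2.2500 - (-3)·0.0909) / (8) = 2.0341
  γ = (-11 - (-4)·-2.2500 - (4)·1.2500) / (11) = -2.2727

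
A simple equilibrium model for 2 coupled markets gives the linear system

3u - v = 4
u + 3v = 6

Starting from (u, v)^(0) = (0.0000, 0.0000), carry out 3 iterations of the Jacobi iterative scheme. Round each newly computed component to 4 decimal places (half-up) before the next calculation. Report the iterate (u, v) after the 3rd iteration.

Iteration 1:
  u = (4 - (-1)·0.0000) / (3) = 1.3333
  v = (6 - (1)·0.0000) / (3) = 2.0000
Iteration 2:
  u = (4 - (-1)·2.0000) / (3) = 2.0000
  v = (6 - (1)·1.3333) / (3) = 1.5556
Iteration 3:
  u = (4 - (-1)·1.5556) / (3) = 1.8519
  v = (6 - (1)·2.0000) / (3) = 1.3333

(1.8519, 1.3333)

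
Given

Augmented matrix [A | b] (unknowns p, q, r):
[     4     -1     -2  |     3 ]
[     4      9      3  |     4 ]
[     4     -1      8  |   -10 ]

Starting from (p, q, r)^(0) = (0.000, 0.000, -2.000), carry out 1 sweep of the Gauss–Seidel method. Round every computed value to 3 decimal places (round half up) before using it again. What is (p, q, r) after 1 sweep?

(-0.250, 1.222, -0.972)

Iteration 1:
  p = (3 - (-1)·0.000 - (-2)·-2.000) / (4) = -0.250
  q = (4 - (4)·-0.250 - (3)·-2.000) / (9) = 1.222
  r = (-10 - (4)·-0.250 - (-1)·1.222) / (8) = -0.972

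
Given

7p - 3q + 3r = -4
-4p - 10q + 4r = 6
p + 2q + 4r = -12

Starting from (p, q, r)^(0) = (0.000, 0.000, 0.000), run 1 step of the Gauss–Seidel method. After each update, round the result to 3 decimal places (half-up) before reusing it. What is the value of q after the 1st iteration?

Iteration 1:
  p = (-4 - (-3)·0.000 - (3)·0.000) / (7) = -0.571
  q = (6 - (-4)·-0.571 - (4)·0.000) / (-10) = -0.372
  r = (-12 - (1)·-0.571 - (2)·-0.372) / (4) = -2.671

-0.372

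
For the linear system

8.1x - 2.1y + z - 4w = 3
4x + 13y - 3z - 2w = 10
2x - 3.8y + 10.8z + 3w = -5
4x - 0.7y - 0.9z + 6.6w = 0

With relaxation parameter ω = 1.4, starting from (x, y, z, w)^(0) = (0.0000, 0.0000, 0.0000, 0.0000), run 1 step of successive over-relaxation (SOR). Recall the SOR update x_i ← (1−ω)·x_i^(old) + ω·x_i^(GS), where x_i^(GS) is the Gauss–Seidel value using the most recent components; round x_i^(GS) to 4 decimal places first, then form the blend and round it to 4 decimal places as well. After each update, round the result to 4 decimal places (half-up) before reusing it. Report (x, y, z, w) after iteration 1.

Iteration 1:
  x: GS value = (3 - (-2.1)·0.0000 - (1)·0.0000 - (-4)·0.0000) / (8.1) = 0.3704;  x ← (1−ω)·0.0000 + ω·0.3704 = 0.5186
  y: GS value = (10 - (4)·0.5186 - (-3)·0.0000 - (-2)·0.0000) / (13) = 0.6097;  y ← (1−ω)·0.0000 + ω·0.6097 = 0.8536
  z: GS value = (-5 - (2)·0.5186 - (-3.8)·0.8536 - (3)·0.0000) / (10.8) = -0.2587;  z ← (1−ω)·0.0000 + ω·-0.2587 = -0.3622
  w: GS value = (0 - (4)·0.5186 - (-0.7)·0.8536 - (-0.9)·-0.3622) / (6.6) = -0.2732;  w ← (1−ω)·0.0000 + ω·-0.2732 = -0.3825

(0.5186, 0.8536, -0.3622, -0.3825)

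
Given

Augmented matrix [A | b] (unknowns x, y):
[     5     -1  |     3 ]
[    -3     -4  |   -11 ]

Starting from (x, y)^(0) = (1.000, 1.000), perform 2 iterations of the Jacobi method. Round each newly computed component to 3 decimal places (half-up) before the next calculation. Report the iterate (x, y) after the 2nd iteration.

(1.000, 2.150)

Iteration 1:
  x = (3 - (-1)·1.000) / (5) = 0.800
  y = (-11 - (-3)·1.000) / (-4) = 2.000
Iteration 2:
  x = (3 - (-1)·2.000) / (5) = 1.000
  y = (-11 - (-3)·0.800) / (-4) = 2.150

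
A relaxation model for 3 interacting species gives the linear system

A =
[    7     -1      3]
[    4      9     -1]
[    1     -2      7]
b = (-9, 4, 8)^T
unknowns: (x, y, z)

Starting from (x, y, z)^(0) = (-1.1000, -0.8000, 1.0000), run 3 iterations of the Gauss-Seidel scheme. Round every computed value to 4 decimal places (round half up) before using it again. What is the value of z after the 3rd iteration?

1.8296

Iteration 1:
  x = (-9 - (-1)·-0.8000 - (3)·1.0000) / (7) = -1.8286
  y = (4 - (4)·-1.8286 - (-1)·1.0000) / (9) = 1.3683
  z = (8 - (1)·-1.8286 - (-2)·1.3683) / (7) = 1.7950
Iteration 2:
  x = (-9 - (-1)·1.3683 - (3)·1.7950) / (7) = -1.8595
  y = (4 - (4)·-1.8595 - (-1)·1.7950) / (9) = 1.4703
  z = (8 - (1)·-1.8595 - (-2)·1.4703) / (7) = 1.8286
Iteration 3:
  x = (-9 - (-1)·1.4703 - (3)·1.8286) / (7) = -1.8594
  y = (4 - (4)·-1.8594 - (-1)·1.8286) / (9) = 1.4740
  z = (8 - (1)·-1.8594 - (-2)·1.4740) / (7) = 1.8296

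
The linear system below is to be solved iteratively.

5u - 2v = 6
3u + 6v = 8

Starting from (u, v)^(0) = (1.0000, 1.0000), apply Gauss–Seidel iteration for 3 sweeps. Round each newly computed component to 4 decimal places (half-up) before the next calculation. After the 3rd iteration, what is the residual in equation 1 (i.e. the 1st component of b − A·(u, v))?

Iteration 1:
  u = (6 - (-2)·1.0000) / (5) = 1.6000
  v = (8 - (3)·1.6000) / (6) = 0.5333
Iteration 2:
  u = (6 - (-2)·0.5333) / (5) = 1.4133
  v = (8 - (3)·1.4133) / (6) = 0.6267
Iteration 3:
  u = (6 - (-2)·0.6267) / (5) = 1.4507
  v = (8 - (3)·1.4507) / (6) = 0.6080
Residual b − A·x = (-0.0375, -0.0001)

-0.0375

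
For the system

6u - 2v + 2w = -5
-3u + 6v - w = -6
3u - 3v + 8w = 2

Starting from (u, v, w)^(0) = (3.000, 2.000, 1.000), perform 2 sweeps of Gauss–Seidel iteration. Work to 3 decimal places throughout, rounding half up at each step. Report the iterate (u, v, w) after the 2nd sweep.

(-1.205, -1.597, 0.103)

Iteration 1:
  u = (-5 - (-2)·2.000 - (2)·1.000) / (6) = -0.500
  v = (-6 - (-3)·-0.500 - (-1)·1.000) / (6) = -1.083
  w = (2 - (3)·-0.500 - (-3)·-1.083) / (8) = 0.031
Iteration 2:
  u = (-5 - (-2)·-1.083 - (2)·0.031) / (6) = -1.205
  v = (-6 - (-3)·-1.205 - (-1)·0.031) / (6) = -1.597
  w = (2 - (3)·-1.205 - (-3)·-1.597) / (8) = 0.103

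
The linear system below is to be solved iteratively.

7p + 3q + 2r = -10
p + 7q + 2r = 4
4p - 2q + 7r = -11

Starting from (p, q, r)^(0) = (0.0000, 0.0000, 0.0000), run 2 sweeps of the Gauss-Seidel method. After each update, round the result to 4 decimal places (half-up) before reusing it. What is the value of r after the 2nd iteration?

-0.3798

Iteration 1:
  p = (-10 - (3)·0.0000 - (2)·0.0000) / (7) = -1.4286
  q = (4 - (1)·-1.4286 - (2)·0.0000) / (7) = 0.7755
  r = (-11 - (4)·-1.4286 - (-2)·0.7755) / (7) = -0.5335
Iteration 2:
  p = (-10 - (3)·0.7755 - (2)·-0.5335) / (7) = -1.6085
  q = (4 - (1)·-1.6085 - (2)·-0.5335) / (7) = 0.9536
  r = (-11 - (4)·-1.6085 - (-2)·0.9536) / (7) = -0.3798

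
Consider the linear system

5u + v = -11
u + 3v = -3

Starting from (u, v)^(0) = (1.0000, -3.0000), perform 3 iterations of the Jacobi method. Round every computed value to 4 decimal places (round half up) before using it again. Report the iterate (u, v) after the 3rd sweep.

(-2.1067, -0.3556)

Iteration 1:
  u = (-11 - (1)·-3.0000) / (5) = -1.6000
  v = (-3 - (1)·1.0000) / (3) = -1.3333
Iteration 2:
  u = (-11 - (1)·-1.3333) / (5) = -1.9333
  v = (-3 - (1)·-1.6000) / (3) = -0.4667
Iteration 3:
  u = (-11 - (1)·-0.4667) / (5) = -2.1067
  v = (-3 - (1)·-1.9333) / (3) = -0.3556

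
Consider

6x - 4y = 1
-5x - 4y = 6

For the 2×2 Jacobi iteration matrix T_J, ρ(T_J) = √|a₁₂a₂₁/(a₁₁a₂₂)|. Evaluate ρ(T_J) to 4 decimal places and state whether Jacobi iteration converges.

a₁₂a₂₁/(a₁₁a₂₂) = (-4)·(-5) / ((6)·(-4)) = -0.833333
ρ = √|-0.833333| = √0.833333 = 0.9129
ρ < 1, so Jacobi converges

0.9129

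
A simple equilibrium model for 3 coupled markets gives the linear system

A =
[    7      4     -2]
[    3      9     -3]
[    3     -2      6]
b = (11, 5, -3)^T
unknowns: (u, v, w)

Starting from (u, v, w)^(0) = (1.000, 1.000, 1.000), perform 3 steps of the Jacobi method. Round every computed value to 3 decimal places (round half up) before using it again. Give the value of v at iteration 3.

-0.118

Iteration 1:
  u = (11 - (4)·1.000 - (-2)·1.000) / (7) = 1.286
  v = (5 - (3)·1.000 - (-3)·1.000) / (9) = 0.556
  w = (-3 - (3)·1.000 - (-2)·1.000) / (6) = -0.667
Iteration 2:
  u = (11 - (4)·0.556 - (-2)·-0.667) / (7) = 1.063
  v = (5 - (3)·1.286 - (-3)·-0.667) / (9) = -0.095
  w = (-3 - (3)·1.286 - (-2)·0.556) / (6) = -0.958
Iteration 3:
  u = (11 - (4)·-0.095 - (-2)·-0.958) / (7) = 1.352
  v = (5 - (3)·1.063 - (-3)·-0.958) / (9) = -0.118
  w = (-3 - (3)·1.063 - (-2)·-0.095) / (6) = -1.063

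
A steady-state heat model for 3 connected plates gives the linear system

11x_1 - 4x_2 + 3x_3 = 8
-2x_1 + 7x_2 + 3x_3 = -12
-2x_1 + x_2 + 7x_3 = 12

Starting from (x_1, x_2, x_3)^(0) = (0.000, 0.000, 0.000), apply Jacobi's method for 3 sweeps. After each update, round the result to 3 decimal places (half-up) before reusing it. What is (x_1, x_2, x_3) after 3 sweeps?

Iteration 1:
  x_1 = (8 - (-4)·0.000 - (3)·0.000) / (11) = 0.727
  x_2 = (-12 - (-2)·0.000 - (3)·0.000) / (7) = -1.714
  x_3 = (12 - (-2)·0.000 - (1)·0.000) / (7) = 1.714
Iteration 2:
  x_1 = (8 - (-4)·-1.714 - (3)·1.714) / (11) = -0.363
  x_2 = (-12 - (-2)·0.727 - (3)·1.714) / (7) = -2.241
  x_3 = (12 - (-2)·0.727 - (1)·-1.714) / (7) = 2.167
Iteration 3:
  x_1 = (8 - (-4)·-2.241 - (3)·2.167) / (11) = -0.679
  x_2 = (-12 - (-2)·-0.363 - (3)·2.167) / (7) = -2.747
  x_3 = (12 - (-2)·-0.363 - (1)·-2.241) / (7) = 1.931

(-0.679, -2.747, 1.931)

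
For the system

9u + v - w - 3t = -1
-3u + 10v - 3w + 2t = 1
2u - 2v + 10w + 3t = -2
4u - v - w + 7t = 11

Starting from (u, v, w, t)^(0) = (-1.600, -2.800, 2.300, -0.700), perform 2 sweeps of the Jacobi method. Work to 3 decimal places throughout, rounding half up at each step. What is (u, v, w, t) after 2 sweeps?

Iteration 1:
  u = (-1 - (1)·-2.800 - (-1)·2.300 - (-3)·-0.700) / (9) = 0.222
  v = (1 - (-3)·-1.600 - (-3)·2.300 - (2)·-0.700) / (10) = 0.450
  w = (-2 - (2)·-1.600 - (-2)·-2.800 - (3)·-0.700) / (10) = -0.230
  t = (11 - (4)·-1.600 - (-1)·-2.800 - (-1)·2.300) / (7) = 2.414
Iteration 2:
  u = (-1 - (1)·0.450 - (-1)·-0.230 - (-3)·2.414) / (9) = 0.618
  v = (1 - (-3)·0.222 - (-3)·-0.230 - (2)·2.414) / (10) = -0.385
  w = (-2 - (2)·0.222 - (-2)·0.450 - (3)·2.414) / (10) = -0.879
  t = (11 - (4)·0.222 - (-1)·0.450 - (-1)·-0.230) / (7) = 1.476

(0.618, -0.385, -0.879, 1.476)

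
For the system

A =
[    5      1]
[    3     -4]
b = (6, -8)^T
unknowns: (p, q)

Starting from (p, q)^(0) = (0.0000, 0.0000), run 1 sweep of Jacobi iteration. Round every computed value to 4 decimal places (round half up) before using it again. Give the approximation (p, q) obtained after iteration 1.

(1.2000, 2.0000)

Iteration 1:
  p = (6 - (1)·0.0000) / (5) = 1.2000
  q = (-8 - (3)·0.0000) / (-4) = 2.0000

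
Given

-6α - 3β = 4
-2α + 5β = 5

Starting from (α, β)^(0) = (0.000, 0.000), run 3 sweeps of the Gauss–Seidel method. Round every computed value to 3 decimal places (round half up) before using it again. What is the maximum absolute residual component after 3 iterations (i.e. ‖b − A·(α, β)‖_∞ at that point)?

0.088

Iteration 1:
  α = (4 - (-3)·0.000) / (-6) = -0.667
  β = (5 - (-2)·-0.667) / (5) = 0.733
Iteration 2:
  α = (4 - (-3)·0.733) / (-6) = -1.033
  β = (5 - (-2)·-1.033) / (5) = 0.587
Iteration 3:
  α = (4 - (-3)·0.587) / (-6) = -0.960
  β = (5 - (-2)·-0.960) / (5) = 0.616
Residual b − A·x = (0.088, 0.000); ∞-norm = 0.088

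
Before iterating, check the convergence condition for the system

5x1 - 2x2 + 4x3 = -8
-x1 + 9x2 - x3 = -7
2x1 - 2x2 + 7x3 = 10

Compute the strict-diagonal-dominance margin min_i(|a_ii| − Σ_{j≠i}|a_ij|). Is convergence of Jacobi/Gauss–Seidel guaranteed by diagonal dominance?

row 1: |5| − (2+4) = -1
row 2: |9| − (1+1) = 7
row 3: |7| − (2+2) = 3
minimum over rows = -1 → not strictly diagonally dominant

-1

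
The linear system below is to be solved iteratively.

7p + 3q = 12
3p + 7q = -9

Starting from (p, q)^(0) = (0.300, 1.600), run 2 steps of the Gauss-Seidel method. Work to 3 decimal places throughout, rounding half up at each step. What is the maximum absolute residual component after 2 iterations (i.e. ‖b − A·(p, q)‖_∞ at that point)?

1.833

Iteration 1:
  p = (12 - (3)·1.600) / (7) = 1.029
  q = (-9 - (3)·1.029) / (7) = -1.727
Iteration 2:
  p = (12 - (3)·-1.727) / (7) = 2.454
  q = (-9 - (3)·2.454) / (7) = -2.337
Residual b − A·x = (1.833, -0.003); ∞-norm = 1.833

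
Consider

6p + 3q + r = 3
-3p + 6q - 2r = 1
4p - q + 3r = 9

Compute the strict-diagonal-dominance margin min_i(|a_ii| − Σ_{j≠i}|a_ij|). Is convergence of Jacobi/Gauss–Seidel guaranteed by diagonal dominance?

-2

row 1: |6| − (3+1) = 2
row 2: |6| − (3+2) = 1
row 3: |3| − (4+1) = -2
minimum over rows = -2 → not strictly diagonally dominant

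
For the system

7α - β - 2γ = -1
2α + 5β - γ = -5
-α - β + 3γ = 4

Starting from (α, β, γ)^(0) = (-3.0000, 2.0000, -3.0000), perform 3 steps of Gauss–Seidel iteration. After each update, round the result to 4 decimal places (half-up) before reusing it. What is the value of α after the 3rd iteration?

Iteration 1:
  α = (-1 - (-1)·2.0000 - (-2)·-3.0000) / (7) = -0.7143
  β = (-5 - (2)·-0.7143 - (-1)·-3.0000) / (5) = -1.3143
  γ = (4 - (-1)·-0.7143 - (-1)·-1.3143) / (3) = 0.6571
Iteration 2:
  α = (-1 - (-1)·-1.3143 - (-2)·0.6571) / (7) = -0.1429
  β = (-5 - (2)·-0.1429 - (-1)·0.6571) / (5) = -0.8114
  γ = (4 - (-1)·-0.1429 - (-1)·-0.8114) / (3) = 1.0152
Iteration 3:
  α = (-1 - (-1)·-0.8114 - (-2)·1.0152) / (7) = 0.0313
  β = (-5 - (2)·0.0313 - (-1)·1.0152) / (5) = -0.8095
  γ = (4 - (-1)·0.0313 - (-1)·-0.8095) / (3) = 1.0739

0.0313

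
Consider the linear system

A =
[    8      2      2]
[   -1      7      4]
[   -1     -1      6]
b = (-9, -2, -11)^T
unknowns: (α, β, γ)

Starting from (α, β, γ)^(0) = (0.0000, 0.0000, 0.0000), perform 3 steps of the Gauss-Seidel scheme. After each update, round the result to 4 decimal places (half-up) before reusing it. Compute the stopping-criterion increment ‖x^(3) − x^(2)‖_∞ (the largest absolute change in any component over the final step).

0.4021

Iteration 1:
  α = (-9 - (2)·0.0000 - (2)·0.0000) / (8) = -1.1250
  β = (-2 - (-1)·-1.1250 - (4)·0.0000) / (7) = -0.4464
  γ = (-11 - (-1)·-1.1250 - (-1)·-0.4464) / (6) = -2.0952
Iteration 2:
  α = (-9 - (2)·-0.4464 - (2)·-2.0952) / (8) = -0.4896
  β = (-2 - (-1)·-0.4896 - (4)·-2.0952) / (7) = 0.8416
  γ = (-11 - (-1)·-0.4896 - (-1)·0.8416) / (6) = -1.7747
Iteration 3:
  α = (-9 - (2)·0.8416 - (2)·-1.7747) / (8) = -0.8917
  β = (-2 - (-1)·-0.8917 - (4)·-1.7747) / (7) = 0.6010
  γ = (-11 - (-1)·-0.8917 - (-1)·0.6010) / (6) = -1.8818
Change: (-0.4021, -0.2406, -0.1071) → max |·| = 0.4021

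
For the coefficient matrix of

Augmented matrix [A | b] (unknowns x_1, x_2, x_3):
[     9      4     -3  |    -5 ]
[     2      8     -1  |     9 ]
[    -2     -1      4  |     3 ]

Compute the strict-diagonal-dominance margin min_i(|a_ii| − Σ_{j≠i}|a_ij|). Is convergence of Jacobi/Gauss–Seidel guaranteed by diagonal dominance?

1

row 1: |9| − (4+3) = 2
row 2: |8| − (2+1) = 5
row 3: |4| − (2+1) = 1
minimum over rows = 1 → strictly diagonally dominant (convergence guaranteed)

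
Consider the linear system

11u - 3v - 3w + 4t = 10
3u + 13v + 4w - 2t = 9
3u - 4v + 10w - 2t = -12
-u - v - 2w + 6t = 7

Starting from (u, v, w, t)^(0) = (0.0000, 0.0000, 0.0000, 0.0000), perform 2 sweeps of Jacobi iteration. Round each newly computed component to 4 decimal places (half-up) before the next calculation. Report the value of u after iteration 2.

Iteration 1:
  u = (10 - (-3)·0.0000 - (-3)·0.0000 - (4)·0.0000) / (11) = 0.9091
  v = (9 - (3)·0.0000 - (4)·0.0000 - (-2)·0.0000) / (13) = 0.6923
  w = (-12 - (3)·0.0000 - (-4)·0.0000 - (-2)·0.0000) / (10) = -1.2000
  t = (7 - (-1)·0.0000 - (-1)·0.0000 - (-2)·0.0000) / (6) = 1.1667
Iteration 2:
  u = (10 - (-3)·0.6923 - (-3)·-1.2000 - (4)·1.1667) / (11) = 0.3464
  v = (9 - (3)·0.9091 - (4)·-1.2000 - (-2)·1.1667) / (13) = 1.0312
  w = (-12 - (3)·0.9091 - (-4)·0.6923 - (-2)·1.1667) / (10) = -0.9625
  t = (7 - (-1)·0.9091 - (-1)·0.6923 - (-2)·-1.2000) / (6) = 1.0336

0.3464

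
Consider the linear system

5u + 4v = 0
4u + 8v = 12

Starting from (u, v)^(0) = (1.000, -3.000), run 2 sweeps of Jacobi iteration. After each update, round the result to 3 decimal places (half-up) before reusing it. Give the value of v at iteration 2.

0.300

Iteration 1:
  u = (0 - (4)·-3.000) / (5) = 2.400
  v = (12 - (4)·1.000) / (8) = 1.000
Iteration 2:
  u = (0 - (4)·1.000) / (5) = -0.800
  v = (12 - (4)·2.400) / (8) = 0.300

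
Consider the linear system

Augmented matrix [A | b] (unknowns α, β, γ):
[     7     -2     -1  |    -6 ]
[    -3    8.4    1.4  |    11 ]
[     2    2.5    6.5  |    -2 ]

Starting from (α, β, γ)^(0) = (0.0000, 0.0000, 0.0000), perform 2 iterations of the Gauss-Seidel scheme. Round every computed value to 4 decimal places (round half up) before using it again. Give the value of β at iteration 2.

1.1555

Iteration 1:
  α = (-6 - (-2)·0.0000 - (-1)·0.0000) / (7) = -0.8571
  β = (11 - (-3)·-0.8571 - (1.4)·0.0000) / (8.4) = 1.0034
  γ = (-2 - (2)·-0.8571 - (2.5)·1.0034) / (6.5) = -0.4299
Iteration 2:
  α = (-6 - (-2)·1.0034 - (-1)·-0.4299) / (7) = -0.6319
  β = (11 - (-3)·-0.6319 - (1.4)·-0.4299) / (8.4) = 1.1555
  γ = (-2 - (2)·-0.6319 - (2.5)·1.1555) / (6.5) = -0.5577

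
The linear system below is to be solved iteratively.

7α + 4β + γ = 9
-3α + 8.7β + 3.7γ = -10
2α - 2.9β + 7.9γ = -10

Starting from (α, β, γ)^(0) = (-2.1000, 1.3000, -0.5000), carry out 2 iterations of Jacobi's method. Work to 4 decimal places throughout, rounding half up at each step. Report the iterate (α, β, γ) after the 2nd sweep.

(2.2715, -0.8283, -2.0310)

Iteration 1:
  α = (9 - (4)·1.3000 - (1)·-0.5000) / (7) = 0.6143
  β = (-10 - (-3)·-2.1000 - (3.7)·-0.5000) / (8.7) = -1.6609
  γ = (-10 - (2)·-2.1000 - (-2.9)·1.3000) / (7.9) = -0.2570
Iteration 2:
  α = (9 - (4)·-1.6609 - (1)·-0.2570) / (7) = 2.2715
  β = (-10 - (-3)·0.6143 - (3.7)·-0.2570) / (8.7) = -0.8283
  γ = (-10 - (2)·0.6143 - (-2.9)·-1.6609) / (7.9) = -2.0310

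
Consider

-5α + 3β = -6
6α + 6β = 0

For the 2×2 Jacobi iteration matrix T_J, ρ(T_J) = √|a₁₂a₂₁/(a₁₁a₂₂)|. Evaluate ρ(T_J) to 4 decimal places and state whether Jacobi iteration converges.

a₁₂a₂₁/(a₁₁a₂₂) = (3)·(6) / ((-5)·(6)) = -0.600000
ρ = √|-0.600000| = √0.600000 = 0.7746
ρ < 1, so Jacobi converges

0.7746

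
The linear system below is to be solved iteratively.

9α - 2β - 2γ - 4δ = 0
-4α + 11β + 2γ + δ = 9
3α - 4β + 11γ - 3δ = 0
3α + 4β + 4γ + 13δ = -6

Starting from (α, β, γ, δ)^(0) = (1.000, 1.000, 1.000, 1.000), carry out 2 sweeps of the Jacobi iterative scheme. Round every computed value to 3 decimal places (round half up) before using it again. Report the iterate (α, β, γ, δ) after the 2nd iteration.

Iteration 1:
  α = (0 - (-2)·1.000 - (-2)·1.000 - (-4)·1.000) / (9) = 0.889
  β = (9 - (-4)·1.000 - (2)·1.000 - (1)·1.000) / (11) = 0.909
  γ = (0 - (3)·1.000 - (-4)·1.000 - (-3)·1.000) / (11) = 0.364
  δ = (-6 - (3)·1.000 - (4)·1.000 - (4)·1.000) / (13) = -1.308
Iteration 2:
  α = (0 - (-2)·0.909 - (-2)·0.364 - (-4)·-1.308) / (9) = -0.298
  β = (9 - (-4)·0.889 - (2)·0.364 - (1)·-1.308) / (11) = 1.194
  γ = (0 - (3)·0.889 - (-4)·0.909 - (-3)·-1.308) / (11) = -0.269
  δ = (-6 - (3)·0.889 - (4)·0.909 - (4)·0.364) / (13) = -1.058

(-0.298, 1.194, -0.269, -1.058)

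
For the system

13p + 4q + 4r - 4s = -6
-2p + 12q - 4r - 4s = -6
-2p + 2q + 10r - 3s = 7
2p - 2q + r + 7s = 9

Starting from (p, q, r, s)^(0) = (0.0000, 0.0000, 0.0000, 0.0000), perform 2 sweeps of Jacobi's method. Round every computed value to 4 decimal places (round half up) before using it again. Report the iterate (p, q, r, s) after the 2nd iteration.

(-0.1275, 0.0850, 1.0934, 1.1747)

Iteration 1:
  p = (-6 - (4)·0.0000 - (4)·0.0000 - (-4)·0.0000) / (13) = -0.4615
  q = (-6 - (-2)·0.0000 - (-4)·0.0000 - (-4)·0.0000) / (12) = -0.5000
  r = (7 - (-2)·0.0000 - (2)·0.0000 - (-3)·0.0000) / (10) = 0.7000
  s = (9 - (2)·0.0000 - (-2)·0.0000 - (1)·0.0000) / (7) = 1.2857
Iteration 2:
  p = (-6 - (4)·-0.5000 - (4)·0.7000 - (-4)·1.2857) / (13) = -0.1275
  q = (-6 - (-2)·-0.4615 - (-4)·0.7000 - (-4)·1.2857) / (12) = 0.0850
  r = (7 - (-2)·-0.4615 - (2)·-0.5000 - (-3)·1.2857) / (10) = 1.0934
  s = (9 - (2)·-0.4615 - (-2)·-0.5000 - (1)·0.7000) / (7) = 1.1747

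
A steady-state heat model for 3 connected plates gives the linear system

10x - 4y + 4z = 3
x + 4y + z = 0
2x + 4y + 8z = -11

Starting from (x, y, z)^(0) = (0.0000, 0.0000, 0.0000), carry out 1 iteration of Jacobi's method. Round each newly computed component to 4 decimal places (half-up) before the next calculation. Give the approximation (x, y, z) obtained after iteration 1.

(0.3000, 0.0000, -1.3750)

Iteration 1:
  x = (3 - (-4)·0.0000 - (4)·0.0000) / (10) = 0.3000
  y = (0 - (1)·0.0000 - (1)·0.0000) / (4) = 0.0000
  z = (-11 - (2)·0.0000 - (4)·0.0000) / (8) = -1.3750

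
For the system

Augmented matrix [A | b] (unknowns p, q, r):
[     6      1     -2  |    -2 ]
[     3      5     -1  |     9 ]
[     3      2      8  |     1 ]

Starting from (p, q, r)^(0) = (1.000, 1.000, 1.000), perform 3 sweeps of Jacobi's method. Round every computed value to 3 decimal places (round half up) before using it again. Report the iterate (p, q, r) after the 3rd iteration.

(-0.687, 2.207, -0.050)

Iteration 1:
  p = (-2 - (1)·1.000 - (-2)·1.000) / (6) = -0.167
  q = (9 - (3)·1.000 - (-1)·1.000) / (5) = 1.400
  r = (1 - (3)·1.000 - (2)·1.000) / (8) = -0.500
Iteration 2:
  p = (-2 - (1)·1.400 - (-2)·-0.500) / (6) = -0.733
  q = (9 - (3)·-0.167 - (-1)·-0.500) / (5) = 1.800
  r = (1 - (3)·-0.167 - (2)·1.400) / (8) = -0.162
Iteration 3:
  p = (-2 - (1)·1.800 - (-2)·-0.162) / (6) = -0.687
  q = (9 - (3)·-0.733 - (-1)·-0.162) / (5) = 2.207
  r = (1 - (3)·-0.733 - (2)·1.800) / (8) = -0.050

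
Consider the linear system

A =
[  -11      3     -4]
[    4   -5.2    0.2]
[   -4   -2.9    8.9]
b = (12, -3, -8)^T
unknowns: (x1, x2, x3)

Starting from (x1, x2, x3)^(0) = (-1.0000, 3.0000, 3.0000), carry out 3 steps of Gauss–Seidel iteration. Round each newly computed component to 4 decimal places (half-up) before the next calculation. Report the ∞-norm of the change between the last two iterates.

0.0618

Iteration 1:
  x1 = (12 - (3)·3.0000 - (-4)·3.0000) / (-11) = -1.3636
  x2 = (-3 - (4)·-1.3636 - (0.2)·3.0000) / (-5.2) = -0.3566
  x3 = (-8 - (-4)·-1.3636 - (-2.9)·-0.3566) / (8.9) = -1.6279
Iteration 2:
  x1 = (12 - (3)·-0.3566 - (-4)·-1.6279) / (-11) = -0.5962
  x2 = (-3 - (4)·-0.5962 - (0.2)·-1.6279) / (-5.2) = 0.0557
  x3 = (-8 - (-4)·-0.5962 - (-2.9)·0.0557) / (8.9) = -1.1487
Iteration 3:
  x1 = (12 - (3)·0.0557 - (-4)·-1.1487) / (-11) = -0.6580
  x2 = (-3 - (4)·-0.6580 - (0.2)·-1.1487) / (-5.2) = 0.0266
  x3 = (-8 - (-4)·-0.6580 - (-2.9)·0.0266) / (8.9) = -1.1859
Change: (-0.0618, -0.0291, -0.0372) → max |·| = 0.0618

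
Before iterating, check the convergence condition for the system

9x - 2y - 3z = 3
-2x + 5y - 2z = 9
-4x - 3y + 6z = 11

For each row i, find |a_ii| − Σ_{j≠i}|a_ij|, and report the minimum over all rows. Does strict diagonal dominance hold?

-1

row 1: |9| − (2+3) = 4
row 2: |5| − (2+2) = 1
row 3: |6| − (4+3) = -1
minimum over rows = -1 → not strictly diagonally dominant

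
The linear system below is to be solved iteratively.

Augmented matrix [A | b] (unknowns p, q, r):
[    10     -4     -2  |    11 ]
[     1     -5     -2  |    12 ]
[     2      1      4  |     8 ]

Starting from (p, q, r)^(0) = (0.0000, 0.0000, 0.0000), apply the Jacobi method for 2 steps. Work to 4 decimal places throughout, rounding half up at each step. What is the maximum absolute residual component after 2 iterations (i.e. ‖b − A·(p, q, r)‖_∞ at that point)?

2.2200

Iteration 1:
  p = (11 - (-4)·0.0000 - (-2)·0.0000) / (10) = 1.1000
  q = (12 - (1)·0.0000 - (-2)·0.0000) / (-5) = -2.4000
  r = (8 - (2)·0.0000 - (1)·0.0000) / (4) = 2.0000
Iteration 2:
  p = (11 - (-4)·-2.4000 - (-2)·2.0000) / (10) = 0.5400
  q = (12 - (1)·1.1000 - (-2)·2.0000) / (-5) = -2.9800
  r = (8 - (2)·1.1000 - (1)·-2.4000) / (4) = 2.0500
Residual b − A·x = (-2.2200, 0.6600, 1.7000); ∞-norm = 2.2200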